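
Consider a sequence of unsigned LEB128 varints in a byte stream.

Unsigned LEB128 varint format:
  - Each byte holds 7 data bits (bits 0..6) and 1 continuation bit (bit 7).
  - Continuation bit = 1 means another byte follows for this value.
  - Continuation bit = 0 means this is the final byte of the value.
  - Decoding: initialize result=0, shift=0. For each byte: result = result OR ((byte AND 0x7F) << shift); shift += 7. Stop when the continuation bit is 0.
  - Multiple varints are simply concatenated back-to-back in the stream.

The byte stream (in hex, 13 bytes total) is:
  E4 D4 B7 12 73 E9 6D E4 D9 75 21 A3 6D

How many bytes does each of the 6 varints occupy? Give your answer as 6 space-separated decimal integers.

  byte[0]=0xE4 cont=1 payload=0x64=100: acc |= 100<<0 -> acc=100 shift=7
  byte[1]=0xD4 cont=1 payload=0x54=84: acc |= 84<<7 -> acc=10852 shift=14
  byte[2]=0xB7 cont=1 payload=0x37=55: acc |= 55<<14 -> acc=911972 shift=21
  byte[3]=0x12 cont=0 payload=0x12=18: acc |= 18<<21 -> acc=38660708 shift=28 [end]
Varint 1: bytes[0:4] = E4 D4 B7 12 -> value 38660708 (4 byte(s))
  byte[4]=0x73 cont=0 payload=0x73=115: acc |= 115<<0 -> acc=115 shift=7 [end]
Varint 2: bytes[4:5] = 73 -> value 115 (1 byte(s))
  byte[5]=0xE9 cont=1 payload=0x69=105: acc |= 105<<0 -> acc=105 shift=7
  byte[6]=0x6D cont=0 payload=0x6D=109: acc |= 109<<7 -> acc=14057 shift=14 [end]
Varint 3: bytes[5:7] = E9 6D -> value 14057 (2 byte(s))
  byte[7]=0xE4 cont=1 payload=0x64=100: acc |= 100<<0 -> acc=100 shift=7
  byte[8]=0xD9 cont=1 payload=0x59=89: acc |= 89<<7 -> acc=11492 shift=14
  byte[9]=0x75 cont=0 payload=0x75=117: acc |= 117<<14 -> acc=1928420 shift=21 [end]
Varint 4: bytes[7:10] = E4 D9 75 -> value 1928420 (3 byte(s))
  byte[10]=0x21 cont=0 payload=0x21=33: acc |= 33<<0 -> acc=33 shift=7 [end]
Varint 5: bytes[10:11] = 21 -> value 33 (1 byte(s))
  byte[11]=0xA3 cont=1 payload=0x23=35: acc |= 35<<0 -> acc=35 shift=7
  byte[12]=0x6D cont=0 payload=0x6D=109: acc |= 109<<7 -> acc=13987 shift=14 [end]
Varint 6: bytes[11:13] = A3 6D -> value 13987 (2 byte(s))

Answer: 4 1 2 3 1 2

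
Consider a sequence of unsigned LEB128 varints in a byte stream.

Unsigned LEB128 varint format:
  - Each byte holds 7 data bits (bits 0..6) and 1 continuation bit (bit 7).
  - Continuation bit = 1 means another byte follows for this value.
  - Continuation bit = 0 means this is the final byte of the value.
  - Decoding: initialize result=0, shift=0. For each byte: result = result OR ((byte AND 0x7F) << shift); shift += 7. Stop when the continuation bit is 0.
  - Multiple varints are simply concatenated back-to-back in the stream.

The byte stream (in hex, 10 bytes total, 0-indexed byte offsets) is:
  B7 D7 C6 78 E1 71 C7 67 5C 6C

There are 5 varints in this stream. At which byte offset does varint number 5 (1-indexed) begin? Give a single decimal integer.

Answer: 9

Derivation:
  byte[0]=0xB7 cont=1 payload=0x37=55: acc |= 55<<0 -> acc=55 shift=7
  byte[1]=0xD7 cont=1 payload=0x57=87: acc |= 87<<7 -> acc=11191 shift=14
  byte[2]=0xC6 cont=1 payload=0x46=70: acc |= 70<<14 -> acc=1158071 shift=21
  byte[3]=0x78 cont=0 payload=0x78=120: acc |= 120<<21 -> acc=252816311 shift=28 [end]
Varint 1: bytes[0:4] = B7 D7 C6 78 -> value 252816311 (4 byte(s))
  byte[4]=0xE1 cont=1 payload=0x61=97: acc |= 97<<0 -> acc=97 shift=7
  byte[5]=0x71 cont=0 payload=0x71=113: acc |= 113<<7 -> acc=14561 shift=14 [end]
Varint 2: bytes[4:6] = E1 71 -> value 14561 (2 byte(s))
  byte[6]=0xC7 cont=1 payload=0x47=71: acc |= 71<<0 -> acc=71 shift=7
  byte[7]=0x67 cont=0 payload=0x67=103: acc |= 103<<7 -> acc=13255 shift=14 [end]
Varint 3: bytes[6:8] = C7 67 -> value 13255 (2 byte(s))
  byte[8]=0x5C cont=0 payload=0x5C=92: acc |= 92<<0 -> acc=92 shift=7 [end]
Varint 4: bytes[8:9] = 5C -> value 92 (1 byte(s))
  byte[9]=0x6C cont=0 payload=0x6C=108: acc |= 108<<0 -> acc=108 shift=7 [end]
Varint 5: bytes[9:10] = 6C -> value 108 (1 byte(s))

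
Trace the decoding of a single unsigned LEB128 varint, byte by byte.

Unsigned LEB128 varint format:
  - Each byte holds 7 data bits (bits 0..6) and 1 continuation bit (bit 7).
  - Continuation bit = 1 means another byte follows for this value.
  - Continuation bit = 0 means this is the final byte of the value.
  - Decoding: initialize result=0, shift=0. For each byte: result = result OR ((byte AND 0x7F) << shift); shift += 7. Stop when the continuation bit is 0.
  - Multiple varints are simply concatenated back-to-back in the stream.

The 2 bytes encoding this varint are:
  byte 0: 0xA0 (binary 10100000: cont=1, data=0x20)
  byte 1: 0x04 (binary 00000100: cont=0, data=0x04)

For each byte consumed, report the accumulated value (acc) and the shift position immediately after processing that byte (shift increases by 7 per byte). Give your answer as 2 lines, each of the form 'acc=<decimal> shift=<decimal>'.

byte 0=0xA0: payload=0x20=32, contrib = 32<<0 = 32; acc -> 32, shift -> 7
byte 1=0x04: payload=0x04=4, contrib = 4<<7 = 512; acc -> 544, shift -> 14

Answer: acc=32 shift=7
acc=544 shift=14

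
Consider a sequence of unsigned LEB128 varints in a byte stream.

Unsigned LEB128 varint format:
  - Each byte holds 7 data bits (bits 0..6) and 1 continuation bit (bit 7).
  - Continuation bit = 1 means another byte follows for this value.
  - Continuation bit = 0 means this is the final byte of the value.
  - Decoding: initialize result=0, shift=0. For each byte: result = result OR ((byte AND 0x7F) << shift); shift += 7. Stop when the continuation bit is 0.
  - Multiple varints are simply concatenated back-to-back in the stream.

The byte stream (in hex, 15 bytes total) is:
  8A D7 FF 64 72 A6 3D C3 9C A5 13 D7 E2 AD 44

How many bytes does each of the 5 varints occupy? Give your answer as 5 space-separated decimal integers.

Answer: 4 1 2 4 4

Derivation:
  byte[0]=0x8A cont=1 payload=0x0A=10: acc |= 10<<0 -> acc=10 shift=7
  byte[1]=0xD7 cont=1 payload=0x57=87: acc |= 87<<7 -> acc=11146 shift=14
  byte[2]=0xFF cont=1 payload=0x7F=127: acc |= 127<<14 -> acc=2091914 shift=21
  byte[3]=0x64 cont=0 payload=0x64=100: acc |= 100<<21 -> acc=211807114 shift=28 [end]
Varint 1: bytes[0:4] = 8A D7 FF 64 -> value 211807114 (4 byte(s))
  byte[4]=0x72 cont=0 payload=0x72=114: acc |= 114<<0 -> acc=114 shift=7 [end]
Varint 2: bytes[4:5] = 72 -> value 114 (1 byte(s))
  byte[5]=0xA6 cont=1 payload=0x26=38: acc |= 38<<0 -> acc=38 shift=7
  byte[6]=0x3D cont=0 payload=0x3D=61: acc |= 61<<7 -> acc=7846 shift=14 [end]
Varint 3: bytes[5:7] = A6 3D -> value 7846 (2 byte(s))
  byte[7]=0xC3 cont=1 payload=0x43=67: acc |= 67<<0 -> acc=67 shift=7
  byte[8]=0x9C cont=1 payload=0x1C=28: acc |= 28<<7 -> acc=3651 shift=14
  byte[9]=0xA5 cont=1 payload=0x25=37: acc |= 37<<14 -> acc=609859 shift=21
  byte[10]=0x13 cont=0 payload=0x13=19: acc |= 19<<21 -> acc=40455747 shift=28 [end]
Varint 4: bytes[7:11] = C3 9C A5 13 -> value 40455747 (4 byte(s))
  byte[11]=0xD7 cont=1 payload=0x57=87: acc |= 87<<0 -> acc=87 shift=7
  byte[12]=0xE2 cont=1 payload=0x62=98: acc |= 98<<7 -> acc=12631 shift=14
  byte[13]=0xAD cont=1 payload=0x2D=45: acc |= 45<<14 -> acc=749911 shift=21
  byte[14]=0x44 cont=0 payload=0x44=68: acc |= 68<<21 -> acc=143356247 shift=28 [end]
Varint 5: bytes[11:15] = D7 E2 AD 44 -> value 143356247 (4 byte(s))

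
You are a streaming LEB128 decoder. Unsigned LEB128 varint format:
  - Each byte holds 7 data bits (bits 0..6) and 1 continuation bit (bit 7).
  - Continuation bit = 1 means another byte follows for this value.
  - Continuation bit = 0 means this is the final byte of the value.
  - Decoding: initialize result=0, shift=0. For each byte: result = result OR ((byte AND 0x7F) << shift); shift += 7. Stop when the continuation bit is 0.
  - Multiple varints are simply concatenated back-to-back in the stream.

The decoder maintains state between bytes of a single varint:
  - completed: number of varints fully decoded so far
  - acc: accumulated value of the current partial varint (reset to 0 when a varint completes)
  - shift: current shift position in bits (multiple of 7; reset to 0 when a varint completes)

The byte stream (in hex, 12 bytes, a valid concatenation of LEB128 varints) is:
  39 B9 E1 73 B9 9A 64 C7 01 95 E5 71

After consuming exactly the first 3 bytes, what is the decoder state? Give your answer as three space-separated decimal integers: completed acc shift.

byte[0]=0x39 cont=0 payload=0x39: varint #1 complete (value=57); reset -> completed=1 acc=0 shift=0
byte[1]=0xB9 cont=1 payload=0x39: acc |= 57<<0 -> completed=1 acc=57 shift=7
byte[2]=0xE1 cont=1 payload=0x61: acc |= 97<<7 -> completed=1 acc=12473 shift=14

Answer: 1 12473 14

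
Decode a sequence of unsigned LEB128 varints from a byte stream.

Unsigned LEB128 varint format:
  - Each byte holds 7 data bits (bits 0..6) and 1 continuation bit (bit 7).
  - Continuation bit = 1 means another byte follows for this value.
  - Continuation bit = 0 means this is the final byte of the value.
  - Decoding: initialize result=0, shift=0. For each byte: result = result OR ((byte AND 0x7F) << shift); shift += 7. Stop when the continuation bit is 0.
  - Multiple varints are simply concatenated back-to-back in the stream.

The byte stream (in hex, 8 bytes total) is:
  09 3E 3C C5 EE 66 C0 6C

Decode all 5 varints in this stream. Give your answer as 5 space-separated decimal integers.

Answer: 9 62 60 1685317 13888

Derivation:
  byte[0]=0x09 cont=0 payload=0x09=9: acc |= 9<<0 -> acc=9 shift=7 [end]
Varint 1: bytes[0:1] = 09 -> value 9 (1 byte(s))
  byte[1]=0x3E cont=0 payload=0x3E=62: acc |= 62<<0 -> acc=62 shift=7 [end]
Varint 2: bytes[1:2] = 3E -> value 62 (1 byte(s))
  byte[2]=0x3C cont=0 payload=0x3C=60: acc |= 60<<0 -> acc=60 shift=7 [end]
Varint 3: bytes[2:3] = 3C -> value 60 (1 byte(s))
  byte[3]=0xC5 cont=1 payload=0x45=69: acc |= 69<<0 -> acc=69 shift=7
  byte[4]=0xEE cont=1 payload=0x6E=110: acc |= 110<<7 -> acc=14149 shift=14
  byte[5]=0x66 cont=0 payload=0x66=102: acc |= 102<<14 -> acc=1685317 shift=21 [end]
Varint 4: bytes[3:6] = C5 EE 66 -> value 1685317 (3 byte(s))
  byte[6]=0xC0 cont=1 payload=0x40=64: acc |= 64<<0 -> acc=64 shift=7
  byte[7]=0x6C cont=0 payload=0x6C=108: acc |= 108<<7 -> acc=13888 shift=14 [end]
Varint 5: bytes[6:8] = C0 6C -> value 13888 (2 byte(s))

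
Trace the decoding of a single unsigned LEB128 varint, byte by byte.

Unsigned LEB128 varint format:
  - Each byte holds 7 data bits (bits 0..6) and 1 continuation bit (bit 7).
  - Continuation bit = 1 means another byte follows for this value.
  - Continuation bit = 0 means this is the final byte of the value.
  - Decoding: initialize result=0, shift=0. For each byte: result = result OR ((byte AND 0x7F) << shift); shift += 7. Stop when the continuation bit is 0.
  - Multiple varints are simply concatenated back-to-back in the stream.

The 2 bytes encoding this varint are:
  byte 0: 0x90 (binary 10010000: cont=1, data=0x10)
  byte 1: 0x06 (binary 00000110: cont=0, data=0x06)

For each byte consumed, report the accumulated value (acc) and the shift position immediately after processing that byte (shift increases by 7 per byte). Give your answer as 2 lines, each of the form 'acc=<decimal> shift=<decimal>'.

byte 0=0x90: payload=0x10=16, contrib = 16<<0 = 16; acc -> 16, shift -> 7
byte 1=0x06: payload=0x06=6, contrib = 6<<7 = 768; acc -> 784, shift -> 14

Answer: acc=16 shift=7
acc=784 shift=14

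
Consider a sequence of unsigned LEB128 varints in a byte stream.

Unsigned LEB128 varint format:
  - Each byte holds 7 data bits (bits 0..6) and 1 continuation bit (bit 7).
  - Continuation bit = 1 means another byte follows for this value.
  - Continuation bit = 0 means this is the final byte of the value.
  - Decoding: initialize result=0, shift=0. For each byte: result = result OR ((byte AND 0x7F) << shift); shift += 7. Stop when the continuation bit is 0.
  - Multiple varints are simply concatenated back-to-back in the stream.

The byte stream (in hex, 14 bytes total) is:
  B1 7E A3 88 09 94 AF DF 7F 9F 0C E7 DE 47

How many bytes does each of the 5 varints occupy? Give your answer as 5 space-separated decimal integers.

Answer: 2 3 4 2 3

Derivation:
  byte[0]=0xB1 cont=1 payload=0x31=49: acc |= 49<<0 -> acc=49 shift=7
  byte[1]=0x7E cont=0 payload=0x7E=126: acc |= 126<<7 -> acc=16177 shift=14 [end]
Varint 1: bytes[0:2] = B1 7E -> value 16177 (2 byte(s))
  byte[2]=0xA3 cont=1 payload=0x23=35: acc |= 35<<0 -> acc=35 shift=7
  byte[3]=0x88 cont=1 payload=0x08=8: acc |= 8<<7 -> acc=1059 shift=14
  byte[4]=0x09 cont=0 payload=0x09=9: acc |= 9<<14 -> acc=148515 shift=21 [end]
Varint 2: bytes[2:5] = A3 88 09 -> value 148515 (3 byte(s))
  byte[5]=0x94 cont=1 payload=0x14=20: acc |= 20<<0 -> acc=20 shift=7
  byte[6]=0xAF cont=1 payload=0x2F=47: acc |= 47<<7 -> acc=6036 shift=14
  byte[7]=0xDF cont=1 payload=0x5F=95: acc |= 95<<14 -> acc=1562516 shift=21
  byte[8]=0x7F cont=0 payload=0x7F=127: acc |= 127<<21 -> acc=267900820 shift=28 [end]
Varint 3: bytes[5:9] = 94 AF DF 7F -> value 267900820 (4 byte(s))
  byte[9]=0x9F cont=1 payload=0x1F=31: acc |= 31<<0 -> acc=31 shift=7
  byte[10]=0x0C cont=0 payload=0x0C=12: acc |= 12<<7 -> acc=1567 shift=14 [end]
Varint 4: bytes[9:11] = 9F 0C -> value 1567 (2 byte(s))
  byte[11]=0xE7 cont=1 payload=0x67=103: acc |= 103<<0 -> acc=103 shift=7
  byte[12]=0xDE cont=1 payload=0x5E=94: acc |= 94<<7 -> acc=12135 shift=14
  byte[13]=0x47 cont=0 payload=0x47=71: acc |= 71<<14 -> acc=1175399 shift=21 [end]
Varint 5: bytes[11:14] = E7 DE 47 -> value 1175399 (3 byte(s))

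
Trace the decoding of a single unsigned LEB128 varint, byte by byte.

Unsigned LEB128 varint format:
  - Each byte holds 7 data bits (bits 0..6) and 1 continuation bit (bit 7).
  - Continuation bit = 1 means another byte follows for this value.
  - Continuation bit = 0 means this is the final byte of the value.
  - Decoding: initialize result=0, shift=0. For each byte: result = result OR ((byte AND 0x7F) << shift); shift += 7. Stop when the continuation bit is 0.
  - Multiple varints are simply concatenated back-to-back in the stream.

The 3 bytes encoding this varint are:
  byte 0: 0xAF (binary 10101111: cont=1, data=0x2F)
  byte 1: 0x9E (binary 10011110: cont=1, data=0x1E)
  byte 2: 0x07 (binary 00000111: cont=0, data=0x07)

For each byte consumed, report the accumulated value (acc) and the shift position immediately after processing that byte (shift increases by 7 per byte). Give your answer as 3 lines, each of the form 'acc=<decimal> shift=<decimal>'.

byte 0=0xAF: payload=0x2F=47, contrib = 47<<0 = 47; acc -> 47, shift -> 7
byte 1=0x9E: payload=0x1E=30, contrib = 30<<7 = 3840; acc -> 3887, shift -> 14
byte 2=0x07: payload=0x07=7, contrib = 7<<14 = 114688; acc -> 118575, shift -> 21

Answer: acc=47 shift=7
acc=3887 shift=14
acc=118575 shift=21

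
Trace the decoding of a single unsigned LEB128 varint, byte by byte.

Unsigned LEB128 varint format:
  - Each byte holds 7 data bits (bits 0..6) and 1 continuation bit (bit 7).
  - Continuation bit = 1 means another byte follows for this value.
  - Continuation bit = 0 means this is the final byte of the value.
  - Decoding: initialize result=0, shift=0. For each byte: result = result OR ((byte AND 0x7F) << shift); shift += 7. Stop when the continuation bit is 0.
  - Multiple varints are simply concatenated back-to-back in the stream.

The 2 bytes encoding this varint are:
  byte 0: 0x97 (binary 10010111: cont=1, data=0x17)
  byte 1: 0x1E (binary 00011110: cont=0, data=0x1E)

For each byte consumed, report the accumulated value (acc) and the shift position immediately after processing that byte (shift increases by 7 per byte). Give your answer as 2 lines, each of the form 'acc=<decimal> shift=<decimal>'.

Answer: acc=23 shift=7
acc=3863 shift=14

Derivation:
byte 0=0x97: payload=0x17=23, contrib = 23<<0 = 23; acc -> 23, shift -> 7
byte 1=0x1E: payload=0x1E=30, contrib = 30<<7 = 3840; acc -> 3863, shift -> 14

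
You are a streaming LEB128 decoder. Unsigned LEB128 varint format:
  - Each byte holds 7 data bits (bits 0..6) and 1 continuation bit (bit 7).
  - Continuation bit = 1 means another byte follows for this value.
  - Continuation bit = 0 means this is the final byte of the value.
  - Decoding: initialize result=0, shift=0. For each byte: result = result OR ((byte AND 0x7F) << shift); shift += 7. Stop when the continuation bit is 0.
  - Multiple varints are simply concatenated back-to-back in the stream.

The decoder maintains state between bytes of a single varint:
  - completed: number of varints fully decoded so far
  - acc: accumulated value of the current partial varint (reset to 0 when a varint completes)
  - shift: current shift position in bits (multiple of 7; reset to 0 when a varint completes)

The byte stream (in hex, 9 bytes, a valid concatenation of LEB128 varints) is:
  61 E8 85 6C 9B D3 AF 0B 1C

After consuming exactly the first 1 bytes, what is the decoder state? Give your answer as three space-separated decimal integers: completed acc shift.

Answer: 1 0 0

Derivation:
byte[0]=0x61 cont=0 payload=0x61: varint #1 complete (value=97); reset -> completed=1 acc=0 shift=0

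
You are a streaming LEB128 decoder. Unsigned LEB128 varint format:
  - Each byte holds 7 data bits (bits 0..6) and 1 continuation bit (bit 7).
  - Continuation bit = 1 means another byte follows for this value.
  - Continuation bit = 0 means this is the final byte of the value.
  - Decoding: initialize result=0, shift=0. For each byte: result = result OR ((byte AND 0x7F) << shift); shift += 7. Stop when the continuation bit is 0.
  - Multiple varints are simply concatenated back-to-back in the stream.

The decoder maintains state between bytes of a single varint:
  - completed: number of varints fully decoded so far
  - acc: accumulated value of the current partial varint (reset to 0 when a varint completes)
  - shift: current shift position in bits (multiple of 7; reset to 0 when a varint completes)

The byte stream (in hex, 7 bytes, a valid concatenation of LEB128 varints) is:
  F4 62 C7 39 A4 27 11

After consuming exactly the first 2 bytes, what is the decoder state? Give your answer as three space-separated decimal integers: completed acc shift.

Answer: 1 0 0

Derivation:
byte[0]=0xF4 cont=1 payload=0x74: acc |= 116<<0 -> completed=0 acc=116 shift=7
byte[1]=0x62 cont=0 payload=0x62: varint #1 complete (value=12660); reset -> completed=1 acc=0 shift=0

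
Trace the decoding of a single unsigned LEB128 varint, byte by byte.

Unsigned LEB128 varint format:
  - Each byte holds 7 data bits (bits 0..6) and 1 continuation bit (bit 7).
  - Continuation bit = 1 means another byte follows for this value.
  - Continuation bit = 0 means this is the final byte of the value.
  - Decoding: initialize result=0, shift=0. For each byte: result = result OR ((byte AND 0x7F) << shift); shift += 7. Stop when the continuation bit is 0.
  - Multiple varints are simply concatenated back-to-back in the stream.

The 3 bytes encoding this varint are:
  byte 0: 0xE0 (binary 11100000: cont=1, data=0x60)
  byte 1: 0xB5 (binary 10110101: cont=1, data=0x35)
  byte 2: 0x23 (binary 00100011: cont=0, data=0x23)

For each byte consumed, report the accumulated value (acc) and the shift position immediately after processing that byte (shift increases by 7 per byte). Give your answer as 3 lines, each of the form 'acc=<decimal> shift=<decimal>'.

Answer: acc=96 shift=7
acc=6880 shift=14
acc=580320 shift=21

Derivation:
byte 0=0xE0: payload=0x60=96, contrib = 96<<0 = 96; acc -> 96, shift -> 7
byte 1=0xB5: payload=0x35=53, contrib = 53<<7 = 6784; acc -> 6880, shift -> 14
byte 2=0x23: payload=0x23=35, contrib = 35<<14 = 573440; acc -> 580320, shift -> 21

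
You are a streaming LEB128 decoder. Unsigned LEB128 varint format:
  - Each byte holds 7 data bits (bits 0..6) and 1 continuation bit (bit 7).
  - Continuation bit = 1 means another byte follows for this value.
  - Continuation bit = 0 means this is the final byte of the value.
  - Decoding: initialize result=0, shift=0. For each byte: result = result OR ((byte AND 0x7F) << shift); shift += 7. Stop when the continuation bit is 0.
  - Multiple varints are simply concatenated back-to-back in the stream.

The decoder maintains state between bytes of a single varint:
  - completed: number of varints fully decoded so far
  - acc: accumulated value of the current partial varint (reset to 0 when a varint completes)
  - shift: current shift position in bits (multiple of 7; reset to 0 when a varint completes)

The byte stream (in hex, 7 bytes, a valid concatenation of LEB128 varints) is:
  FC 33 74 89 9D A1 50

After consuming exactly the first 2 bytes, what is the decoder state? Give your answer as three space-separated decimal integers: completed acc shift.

byte[0]=0xFC cont=1 payload=0x7C: acc |= 124<<0 -> completed=0 acc=124 shift=7
byte[1]=0x33 cont=0 payload=0x33: varint #1 complete (value=6652); reset -> completed=1 acc=0 shift=0

Answer: 1 0 0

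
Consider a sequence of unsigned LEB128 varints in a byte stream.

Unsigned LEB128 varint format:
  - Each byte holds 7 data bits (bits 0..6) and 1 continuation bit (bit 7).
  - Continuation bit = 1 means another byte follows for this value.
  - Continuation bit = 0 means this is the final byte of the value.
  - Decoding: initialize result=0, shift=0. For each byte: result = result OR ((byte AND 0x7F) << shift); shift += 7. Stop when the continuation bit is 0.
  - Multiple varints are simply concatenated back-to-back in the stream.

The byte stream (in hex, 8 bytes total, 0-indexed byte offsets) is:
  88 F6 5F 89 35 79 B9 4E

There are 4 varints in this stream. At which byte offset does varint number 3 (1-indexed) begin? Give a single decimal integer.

  byte[0]=0x88 cont=1 payload=0x08=8: acc |= 8<<0 -> acc=8 shift=7
  byte[1]=0xF6 cont=1 payload=0x76=118: acc |= 118<<7 -> acc=15112 shift=14
  byte[2]=0x5F cont=0 payload=0x5F=95: acc |= 95<<14 -> acc=1571592 shift=21 [end]
Varint 1: bytes[0:3] = 88 F6 5F -> value 1571592 (3 byte(s))
  byte[3]=0x89 cont=1 payload=0x09=9: acc |= 9<<0 -> acc=9 shift=7
  byte[4]=0x35 cont=0 payload=0x35=53: acc |= 53<<7 -> acc=6793 shift=14 [end]
Varint 2: bytes[3:5] = 89 35 -> value 6793 (2 byte(s))
  byte[5]=0x79 cont=0 payload=0x79=121: acc |= 121<<0 -> acc=121 shift=7 [end]
Varint 3: bytes[5:6] = 79 -> value 121 (1 byte(s))
  byte[6]=0xB9 cont=1 payload=0x39=57: acc |= 57<<0 -> acc=57 shift=7
  byte[7]=0x4E cont=0 payload=0x4E=78: acc |= 78<<7 -> acc=10041 shift=14 [end]
Varint 4: bytes[6:8] = B9 4E -> value 10041 (2 byte(s))

Answer: 5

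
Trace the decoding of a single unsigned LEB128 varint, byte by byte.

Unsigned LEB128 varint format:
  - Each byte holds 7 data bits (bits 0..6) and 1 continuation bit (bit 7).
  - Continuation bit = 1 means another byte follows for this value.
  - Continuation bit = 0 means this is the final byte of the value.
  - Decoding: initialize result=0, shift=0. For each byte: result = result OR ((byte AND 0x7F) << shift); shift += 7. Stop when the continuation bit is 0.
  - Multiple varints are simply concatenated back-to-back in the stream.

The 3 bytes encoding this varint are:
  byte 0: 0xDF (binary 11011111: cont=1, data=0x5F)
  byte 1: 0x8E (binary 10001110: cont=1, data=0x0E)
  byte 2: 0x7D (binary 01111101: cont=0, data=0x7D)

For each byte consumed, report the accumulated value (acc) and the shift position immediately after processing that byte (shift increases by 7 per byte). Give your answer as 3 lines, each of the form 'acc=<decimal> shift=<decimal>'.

byte 0=0xDF: payload=0x5F=95, contrib = 95<<0 = 95; acc -> 95, shift -> 7
byte 1=0x8E: payload=0x0E=14, contrib = 14<<7 = 1792; acc -> 1887, shift -> 14
byte 2=0x7D: payload=0x7D=125, contrib = 125<<14 = 2048000; acc -> 2049887, shift -> 21

Answer: acc=95 shift=7
acc=1887 shift=14
acc=2049887 shift=21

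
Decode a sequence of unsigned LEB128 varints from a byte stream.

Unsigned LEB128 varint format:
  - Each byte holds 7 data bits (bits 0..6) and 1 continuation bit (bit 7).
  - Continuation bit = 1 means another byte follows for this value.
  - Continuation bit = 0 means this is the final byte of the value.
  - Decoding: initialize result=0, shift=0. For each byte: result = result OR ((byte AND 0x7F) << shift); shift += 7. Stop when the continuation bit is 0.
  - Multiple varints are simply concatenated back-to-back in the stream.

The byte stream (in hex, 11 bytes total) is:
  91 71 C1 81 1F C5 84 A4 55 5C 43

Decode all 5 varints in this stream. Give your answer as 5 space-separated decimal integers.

  byte[0]=0x91 cont=1 payload=0x11=17: acc |= 17<<0 -> acc=17 shift=7
  byte[1]=0x71 cont=0 payload=0x71=113: acc |= 113<<7 -> acc=14481 shift=14 [end]
Varint 1: bytes[0:2] = 91 71 -> value 14481 (2 byte(s))
  byte[2]=0xC1 cont=1 payload=0x41=65: acc |= 65<<0 -> acc=65 shift=7
  byte[3]=0x81 cont=1 payload=0x01=1: acc |= 1<<7 -> acc=193 shift=14
  byte[4]=0x1F cont=0 payload=0x1F=31: acc |= 31<<14 -> acc=508097 shift=21 [end]
Varint 2: bytes[2:5] = C1 81 1F -> value 508097 (3 byte(s))
  byte[5]=0xC5 cont=1 payload=0x45=69: acc |= 69<<0 -> acc=69 shift=7
  byte[6]=0x84 cont=1 payload=0x04=4: acc |= 4<<7 -> acc=581 shift=14
  byte[7]=0xA4 cont=1 payload=0x24=36: acc |= 36<<14 -> acc=590405 shift=21
  byte[8]=0x55 cont=0 payload=0x55=85: acc |= 85<<21 -> acc=178848325 shift=28 [end]
Varint 3: bytes[5:9] = C5 84 A4 55 -> value 178848325 (4 byte(s))
  byte[9]=0x5C cont=0 payload=0x5C=92: acc |= 92<<0 -> acc=92 shift=7 [end]
Varint 4: bytes[9:10] = 5C -> value 92 (1 byte(s))
  byte[10]=0x43 cont=0 payload=0x43=67: acc |= 67<<0 -> acc=67 shift=7 [end]
Varint 5: bytes[10:11] = 43 -> value 67 (1 byte(s))

Answer: 14481 508097 178848325 92 67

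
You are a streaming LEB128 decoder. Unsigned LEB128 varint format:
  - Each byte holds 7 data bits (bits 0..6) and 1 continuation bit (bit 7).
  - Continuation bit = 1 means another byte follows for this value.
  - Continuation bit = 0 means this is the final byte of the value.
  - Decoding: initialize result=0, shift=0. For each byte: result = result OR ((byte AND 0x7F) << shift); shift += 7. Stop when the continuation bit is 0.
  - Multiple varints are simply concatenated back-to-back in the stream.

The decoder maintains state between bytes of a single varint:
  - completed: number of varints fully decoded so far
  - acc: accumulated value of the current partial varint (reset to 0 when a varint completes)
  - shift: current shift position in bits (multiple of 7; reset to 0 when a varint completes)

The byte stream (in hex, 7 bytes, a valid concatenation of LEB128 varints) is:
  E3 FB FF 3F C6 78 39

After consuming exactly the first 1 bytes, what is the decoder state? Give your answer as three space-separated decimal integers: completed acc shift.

Answer: 0 99 7

Derivation:
byte[0]=0xE3 cont=1 payload=0x63: acc |= 99<<0 -> completed=0 acc=99 shift=7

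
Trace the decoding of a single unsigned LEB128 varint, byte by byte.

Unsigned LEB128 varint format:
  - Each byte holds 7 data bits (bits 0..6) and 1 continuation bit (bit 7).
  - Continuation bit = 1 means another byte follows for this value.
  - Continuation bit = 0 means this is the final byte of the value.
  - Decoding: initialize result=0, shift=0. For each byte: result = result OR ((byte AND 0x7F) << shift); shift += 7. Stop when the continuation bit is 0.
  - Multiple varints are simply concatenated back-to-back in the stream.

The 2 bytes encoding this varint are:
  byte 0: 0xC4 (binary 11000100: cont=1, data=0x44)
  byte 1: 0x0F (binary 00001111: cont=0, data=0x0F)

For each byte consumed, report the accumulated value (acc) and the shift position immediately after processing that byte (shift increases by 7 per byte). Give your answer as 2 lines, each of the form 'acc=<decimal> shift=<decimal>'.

byte 0=0xC4: payload=0x44=68, contrib = 68<<0 = 68; acc -> 68, shift -> 7
byte 1=0x0F: payload=0x0F=15, contrib = 15<<7 = 1920; acc -> 1988, shift -> 14

Answer: acc=68 shift=7
acc=1988 shift=14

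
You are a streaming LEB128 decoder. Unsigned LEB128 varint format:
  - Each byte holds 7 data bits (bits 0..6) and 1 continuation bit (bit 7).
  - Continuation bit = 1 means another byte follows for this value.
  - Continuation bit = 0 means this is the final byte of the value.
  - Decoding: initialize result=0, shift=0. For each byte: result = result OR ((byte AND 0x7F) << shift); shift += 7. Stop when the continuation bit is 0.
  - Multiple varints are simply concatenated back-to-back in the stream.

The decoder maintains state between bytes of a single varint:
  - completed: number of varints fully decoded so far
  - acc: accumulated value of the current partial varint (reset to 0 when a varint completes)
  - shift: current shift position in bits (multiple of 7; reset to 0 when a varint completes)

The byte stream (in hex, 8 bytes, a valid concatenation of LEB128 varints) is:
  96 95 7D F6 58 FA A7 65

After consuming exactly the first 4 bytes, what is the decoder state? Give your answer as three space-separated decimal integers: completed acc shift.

Answer: 1 118 7

Derivation:
byte[0]=0x96 cont=1 payload=0x16: acc |= 22<<0 -> completed=0 acc=22 shift=7
byte[1]=0x95 cont=1 payload=0x15: acc |= 21<<7 -> completed=0 acc=2710 shift=14
byte[2]=0x7D cont=0 payload=0x7D: varint #1 complete (value=2050710); reset -> completed=1 acc=0 shift=0
byte[3]=0xF6 cont=1 payload=0x76: acc |= 118<<0 -> completed=1 acc=118 shift=7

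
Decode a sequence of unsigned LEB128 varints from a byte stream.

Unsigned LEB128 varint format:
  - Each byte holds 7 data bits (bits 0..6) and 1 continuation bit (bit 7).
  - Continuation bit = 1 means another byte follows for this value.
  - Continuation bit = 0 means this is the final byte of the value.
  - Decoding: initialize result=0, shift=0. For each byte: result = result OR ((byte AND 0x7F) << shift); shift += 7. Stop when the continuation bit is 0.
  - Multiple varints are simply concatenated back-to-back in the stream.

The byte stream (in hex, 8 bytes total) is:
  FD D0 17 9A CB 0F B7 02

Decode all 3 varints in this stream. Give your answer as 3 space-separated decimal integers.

Answer: 387197 255386 311

Derivation:
  byte[0]=0xFD cont=1 payload=0x7D=125: acc |= 125<<0 -> acc=125 shift=7
  byte[1]=0xD0 cont=1 payload=0x50=80: acc |= 80<<7 -> acc=10365 shift=14
  byte[2]=0x17 cont=0 payload=0x17=23: acc |= 23<<14 -> acc=387197 shift=21 [end]
Varint 1: bytes[0:3] = FD D0 17 -> value 387197 (3 byte(s))
  byte[3]=0x9A cont=1 payload=0x1A=26: acc |= 26<<0 -> acc=26 shift=7
  byte[4]=0xCB cont=1 payload=0x4B=75: acc |= 75<<7 -> acc=9626 shift=14
  byte[5]=0x0F cont=0 payload=0x0F=15: acc |= 15<<14 -> acc=255386 shift=21 [end]
Varint 2: bytes[3:6] = 9A CB 0F -> value 255386 (3 byte(s))
  byte[6]=0xB7 cont=1 payload=0x37=55: acc |= 55<<0 -> acc=55 shift=7
  byte[7]=0x02 cont=0 payload=0x02=2: acc |= 2<<7 -> acc=311 shift=14 [end]
Varint 3: bytes[6:8] = B7 02 -> value 311 (2 byte(s))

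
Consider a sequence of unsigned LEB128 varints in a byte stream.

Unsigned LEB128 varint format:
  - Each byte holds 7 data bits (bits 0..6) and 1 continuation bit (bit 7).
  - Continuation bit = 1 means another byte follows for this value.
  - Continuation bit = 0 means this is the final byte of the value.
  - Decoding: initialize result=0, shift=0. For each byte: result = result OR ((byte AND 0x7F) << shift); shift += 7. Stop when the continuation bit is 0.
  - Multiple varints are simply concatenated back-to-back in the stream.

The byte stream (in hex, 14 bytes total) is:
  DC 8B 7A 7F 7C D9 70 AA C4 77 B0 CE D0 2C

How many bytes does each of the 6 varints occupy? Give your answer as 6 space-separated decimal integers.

Answer: 3 1 1 2 3 4

Derivation:
  byte[0]=0xDC cont=1 payload=0x5C=92: acc |= 92<<0 -> acc=92 shift=7
  byte[1]=0x8B cont=1 payload=0x0B=11: acc |= 11<<7 -> acc=1500 shift=14
  byte[2]=0x7A cont=0 payload=0x7A=122: acc |= 122<<14 -> acc=2000348 shift=21 [end]
Varint 1: bytes[0:3] = DC 8B 7A -> value 2000348 (3 byte(s))
  byte[3]=0x7F cont=0 payload=0x7F=127: acc |= 127<<0 -> acc=127 shift=7 [end]
Varint 2: bytes[3:4] = 7F -> value 127 (1 byte(s))
  byte[4]=0x7C cont=0 payload=0x7C=124: acc |= 124<<0 -> acc=124 shift=7 [end]
Varint 3: bytes[4:5] = 7C -> value 124 (1 byte(s))
  byte[5]=0xD9 cont=1 payload=0x59=89: acc |= 89<<0 -> acc=89 shift=7
  byte[6]=0x70 cont=0 payload=0x70=112: acc |= 112<<7 -> acc=14425 shift=14 [end]
Varint 4: bytes[5:7] = D9 70 -> value 14425 (2 byte(s))
  byte[7]=0xAA cont=1 payload=0x2A=42: acc |= 42<<0 -> acc=42 shift=7
  byte[8]=0xC4 cont=1 payload=0x44=68: acc |= 68<<7 -> acc=8746 shift=14
  byte[9]=0x77 cont=0 payload=0x77=119: acc |= 119<<14 -> acc=1958442 shift=21 [end]
Varint 5: bytes[7:10] = AA C4 77 -> value 1958442 (3 byte(s))
  byte[10]=0xB0 cont=1 payload=0x30=48: acc |= 48<<0 -> acc=48 shift=7
  byte[11]=0xCE cont=1 payload=0x4E=78: acc |= 78<<7 -> acc=10032 shift=14
  byte[12]=0xD0 cont=1 payload=0x50=80: acc |= 80<<14 -> acc=1320752 shift=21
  byte[13]=0x2C cont=0 payload=0x2C=44: acc |= 44<<21 -> acc=93595440 shift=28 [end]
Varint 6: bytes[10:14] = B0 CE D0 2C -> value 93595440 (4 byte(s))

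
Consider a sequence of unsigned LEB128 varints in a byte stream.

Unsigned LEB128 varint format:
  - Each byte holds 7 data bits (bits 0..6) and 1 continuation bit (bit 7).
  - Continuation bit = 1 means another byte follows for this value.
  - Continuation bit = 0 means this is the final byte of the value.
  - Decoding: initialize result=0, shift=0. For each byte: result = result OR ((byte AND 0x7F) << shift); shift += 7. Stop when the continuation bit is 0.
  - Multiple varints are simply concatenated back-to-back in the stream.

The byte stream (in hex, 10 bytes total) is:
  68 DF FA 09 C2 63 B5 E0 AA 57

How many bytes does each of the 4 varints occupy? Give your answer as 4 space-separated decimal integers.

  byte[0]=0x68 cont=0 payload=0x68=104: acc |= 104<<0 -> acc=104 shift=7 [end]
Varint 1: bytes[0:1] = 68 -> value 104 (1 byte(s))
  byte[1]=0xDF cont=1 payload=0x5F=95: acc |= 95<<0 -> acc=95 shift=7
  byte[2]=0xFA cont=1 payload=0x7A=122: acc |= 122<<7 -> acc=15711 shift=14
  byte[3]=0x09 cont=0 payload=0x09=9: acc |= 9<<14 -> acc=163167 shift=21 [end]
Varint 2: bytes[1:4] = DF FA 09 -> value 163167 (3 byte(s))
  byte[4]=0xC2 cont=1 payload=0x42=66: acc |= 66<<0 -> acc=66 shift=7
  byte[5]=0x63 cont=0 payload=0x63=99: acc |= 99<<7 -> acc=12738 shift=14 [end]
Varint 3: bytes[4:6] = C2 63 -> value 12738 (2 byte(s))
  byte[6]=0xB5 cont=1 payload=0x35=53: acc |= 53<<0 -> acc=53 shift=7
  byte[7]=0xE0 cont=1 payload=0x60=96: acc |= 96<<7 -> acc=12341 shift=14
  byte[8]=0xAA cont=1 payload=0x2A=42: acc |= 42<<14 -> acc=700469 shift=21
  byte[9]=0x57 cont=0 payload=0x57=87: acc |= 87<<21 -> acc=183152693 shift=28 [end]
Varint 4: bytes[6:10] = B5 E0 AA 57 -> value 183152693 (4 byte(s))

Answer: 1 3 2 4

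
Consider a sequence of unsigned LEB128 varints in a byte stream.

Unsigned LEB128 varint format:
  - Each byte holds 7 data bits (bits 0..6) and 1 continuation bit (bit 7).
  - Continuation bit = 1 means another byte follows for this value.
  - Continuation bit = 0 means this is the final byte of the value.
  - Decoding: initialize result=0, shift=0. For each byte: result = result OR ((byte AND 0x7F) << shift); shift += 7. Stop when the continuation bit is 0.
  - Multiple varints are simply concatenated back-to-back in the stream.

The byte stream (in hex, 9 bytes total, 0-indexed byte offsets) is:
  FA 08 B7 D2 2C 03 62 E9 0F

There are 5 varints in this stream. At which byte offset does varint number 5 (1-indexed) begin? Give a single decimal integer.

Answer: 7

Derivation:
  byte[0]=0xFA cont=1 payload=0x7A=122: acc |= 122<<0 -> acc=122 shift=7
  byte[1]=0x08 cont=0 payload=0x08=8: acc |= 8<<7 -> acc=1146 shift=14 [end]
Varint 1: bytes[0:2] = FA 08 -> value 1146 (2 byte(s))
  byte[2]=0xB7 cont=1 payload=0x37=55: acc |= 55<<0 -> acc=55 shift=7
  byte[3]=0xD2 cont=1 payload=0x52=82: acc |= 82<<7 -> acc=10551 shift=14
  byte[4]=0x2C cont=0 payload=0x2C=44: acc |= 44<<14 -> acc=731447 shift=21 [end]
Varint 2: bytes[2:5] = B7 D2 2C -> value 731447 (3 byte(s))
  byte[5]=0x03 cont=0 payload=0x03=3: acc |= 3<<0 -> acc=3 shift=7 [end]
Varint 3: bytes[5:6] = 03 -> value 3 (1 byte(s))
  byte[6]=0x62 cont=0 payload=0x62=98: acc |= 98<<0 -> acc=98 shift=7 [end]
Varint 4: bytes[6:7] = 62 -> value 98 (1 byte(s))
  byte[7]=0xE9 cont=1 payload=0x69=105: acc |= 105<<0 -> acc=105 shift=7
  byte[8]=0x0F cont=0 payload=0x0F=15: acc |= 15<<7 -> acc=2025 shift=14 [end]
Varint 5: bytes[7:9] = E9 0F -> value 2025 (2 byte(s))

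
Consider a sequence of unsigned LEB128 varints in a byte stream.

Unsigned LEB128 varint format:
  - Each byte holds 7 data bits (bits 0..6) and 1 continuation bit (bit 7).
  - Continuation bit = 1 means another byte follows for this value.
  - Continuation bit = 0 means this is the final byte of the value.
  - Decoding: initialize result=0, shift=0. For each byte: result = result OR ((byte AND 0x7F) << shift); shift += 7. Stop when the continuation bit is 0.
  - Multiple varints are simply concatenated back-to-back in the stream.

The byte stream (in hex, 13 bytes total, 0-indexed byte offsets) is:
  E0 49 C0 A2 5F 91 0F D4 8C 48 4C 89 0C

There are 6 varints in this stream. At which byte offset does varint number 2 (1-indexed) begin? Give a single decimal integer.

Answer: 2

Derivation:
  byte[0]=0xE0 cont=1 payload=0x60=96: acc |= 96<<0 -> acc=96 shift=7
  byte[1]=0x49 cont=0 payload=0x49=73: acc |= 73<<7 -> acc=9440 shift=14 [end]
Varint 1: bytes[0:2] = E0 49 -> value 9440 (2 byte(s))
  byte[2]=0xC0 cont=1 payload=0x40=64: acc |= 64<<0 -> acc=64 shift=7
  byte[3]=0xA2 cont=1 payload=0x22=34: acc |= 34<<7 -> acc=4416 shift=14
  byte[4]=0x5F cont=0 payload=0x5F=95: acc |= 95<<14 -> acc=1560896 shift=21 [end]
Varint 2: bytes[2:5] = C0 A2 5F -> value 1560896 (3 byte(s))
  byte[5]=0x91 cont=1 payload=0x11=17: acc |= 17<<0 -> acc=17 shift=7
  byte[6]=0x0F cont=0 payload=0x0F=15: acc |= 15<<7 -> acc=1937 shift=14 [end]
Varint 3: bytes[5:7] = 91 0F -> value 1937 (2 byte(s))
  byte[7]=0xD4 cont=1 payload=0x54=84: acc |= 84<<0 -> acc=84 shift=7
  byte[8]=0x8C cont=1 payload=0x0C=12: acc |= 12<<7 -> acc=1620 shift=14
  byte[9]=0x48 cont=0 payload=0x48=72: acc |= 72<<14 -> acc=1181268 shift=21 [end]
Varint 4: bytes[7:10] = D4 8C 48 -> value 1181268 (3 byte(s))
  byte[10]=0x4C cont=0 payload=0x4C=76: acc |= 76<<0 -> acc=76 shift=7 [end]
Varint 5: bytes[10:11] = 4C -> value 76 (1 byte(s))
  byte[11]=0x89 cont=1 payload=0x09=9: acc |= 9<<0 -> acc=9 shift=7
  byte[12]=0x0C cont=0 payload=0x0C=12: acc |= 12<<7 -> acc=1545 shift=14 [end]
Varint 6: bytes[11:13] = 89 0C -> value 1545 (2 byte(s))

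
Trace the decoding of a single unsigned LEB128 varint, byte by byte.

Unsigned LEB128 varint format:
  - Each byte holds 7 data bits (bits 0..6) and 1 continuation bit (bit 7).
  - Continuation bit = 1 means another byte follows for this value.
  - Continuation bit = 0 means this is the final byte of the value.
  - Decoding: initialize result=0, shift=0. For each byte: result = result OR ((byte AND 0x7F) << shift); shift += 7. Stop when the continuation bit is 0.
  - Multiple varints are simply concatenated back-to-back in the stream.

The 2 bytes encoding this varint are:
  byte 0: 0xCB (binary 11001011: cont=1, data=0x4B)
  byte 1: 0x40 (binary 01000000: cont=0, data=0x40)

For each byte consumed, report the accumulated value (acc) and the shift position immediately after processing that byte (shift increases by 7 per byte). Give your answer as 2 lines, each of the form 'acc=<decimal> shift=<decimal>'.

Answer: acc=75 shift=7
acc=8267 shift=14

Derivation:
byte 0=0xCB: payload=0x4B=75, contrib = 75<<0 = 75; acc -> 75, shift -> 7
byte 1=0x40: payload=0x40=64, contrib = 64<<7 = 8192; acc -> 8267, shift -> 14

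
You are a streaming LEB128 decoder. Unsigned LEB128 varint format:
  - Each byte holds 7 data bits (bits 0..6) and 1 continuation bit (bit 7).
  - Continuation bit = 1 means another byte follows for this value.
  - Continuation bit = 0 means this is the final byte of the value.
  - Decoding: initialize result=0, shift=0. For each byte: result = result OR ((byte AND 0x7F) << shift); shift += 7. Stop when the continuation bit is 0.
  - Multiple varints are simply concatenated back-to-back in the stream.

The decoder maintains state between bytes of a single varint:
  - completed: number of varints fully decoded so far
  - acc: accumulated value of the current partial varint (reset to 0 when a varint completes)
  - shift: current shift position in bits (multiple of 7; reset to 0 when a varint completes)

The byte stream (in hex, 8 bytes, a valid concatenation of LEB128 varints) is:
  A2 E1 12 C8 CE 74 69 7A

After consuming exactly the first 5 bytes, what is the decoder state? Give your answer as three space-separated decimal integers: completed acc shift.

Answer: 1 10056 14

Derivation:
byte[0]=0xA2 cont=1 payload=0x22: acc |= 34<<0 -> completed=0 acc=34 shift=7
byte[1]=0xE1 cont=1 payload=0x61: acc |= 97<<7 -> completed=0 acc=12450 shift=14
byte[2]=0x12 cont=0 payload=0x12: varint #1 complete (value=307362); reset -> completed=1 acc=0 shift=0
byte[3]=0xC8 cont=1 payload=0x48: acc |= 72<<0 -> completed=1 acc=72 shift=7
byte[4]=0xCE cont=1 payload=0x4E: acc |= 78<<7 -> completed=1 acc=10056 shift=14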